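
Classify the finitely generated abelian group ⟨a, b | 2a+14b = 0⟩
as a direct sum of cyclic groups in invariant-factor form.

Answer: M ≅ ℤ^1 ⊕ ℤ/2

Derivation:
rank_ℚ(R)=1; free=2−1=1
SNF(R) diag = [2] → torsion [2]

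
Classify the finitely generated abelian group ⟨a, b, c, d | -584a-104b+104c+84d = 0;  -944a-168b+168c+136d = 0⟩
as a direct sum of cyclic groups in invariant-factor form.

rank_ℚ(R)=2; free=4−2=2
SNF(R) diag = [4, 8] → torsion [4, 8]

Answer: M ≅ ℤ^2 ⊕ ℤ/4 ⊕ ℤ/8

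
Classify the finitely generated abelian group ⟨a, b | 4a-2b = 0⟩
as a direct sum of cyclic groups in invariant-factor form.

Answer: M ≅ ℤ^1 ⊕ ℤ/2

Derivation:
rank_ℚ(R)=1; free=2−1=1
SNF(R) diag = [2] → torsion [2]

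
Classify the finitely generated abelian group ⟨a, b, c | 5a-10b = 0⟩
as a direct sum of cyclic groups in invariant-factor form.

Answer: M ≅ ℤ^2 ⊕ ℤ/5

Derivation:
rank_ℚ(R)=1; free=3−1=2
SNF(R) diag = [5] → torsion [5]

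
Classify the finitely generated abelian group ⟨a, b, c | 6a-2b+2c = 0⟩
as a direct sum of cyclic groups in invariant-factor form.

Answer: M ≅ ℤ^2 ⊕ ℤ/2

Derivation:
rank_ℚ(R)=1; free=3−1=2
SNF(R) diag = [2] → torsion [2]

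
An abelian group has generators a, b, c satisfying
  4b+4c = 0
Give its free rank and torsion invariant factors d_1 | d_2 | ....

Answer: M ≅ ℤ^2 ⊕ ℤ/4

Derivation:
rank_ℚ(R)=1; free=3−1=2
SNF(R) diag = [4] → torsion [4]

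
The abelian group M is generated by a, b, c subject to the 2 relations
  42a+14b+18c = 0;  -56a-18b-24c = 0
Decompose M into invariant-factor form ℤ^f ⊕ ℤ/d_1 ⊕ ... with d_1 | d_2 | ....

rank_ℚ(R)=2; free=3−2=1
SNF(R) diag = [2, 2] → torsion [2, 2]

Answer: M ≅ ℤ^1 ⊕ ℤ/2 ⊕ ℤ/2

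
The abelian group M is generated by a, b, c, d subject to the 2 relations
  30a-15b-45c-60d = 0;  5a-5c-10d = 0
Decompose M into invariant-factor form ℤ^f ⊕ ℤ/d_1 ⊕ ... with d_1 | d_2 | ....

rank_ℚ(R)=2; free=4−2=2
SNF(R) diag = [5, 15] → torsion [5, 15]

Answer: M ≅ ℤ^2 ⊕ ℤ/5 ⊕ ℤ/15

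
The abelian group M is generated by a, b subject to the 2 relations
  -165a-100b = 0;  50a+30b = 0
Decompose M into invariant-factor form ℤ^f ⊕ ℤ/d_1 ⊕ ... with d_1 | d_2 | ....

rank_ℚ(R)=2; free=2−2=0
SNF(R) diag = [5, 10] → torsion [5, 10]

Answer: M ≅ ℤ/5 ⊕ ℤ/10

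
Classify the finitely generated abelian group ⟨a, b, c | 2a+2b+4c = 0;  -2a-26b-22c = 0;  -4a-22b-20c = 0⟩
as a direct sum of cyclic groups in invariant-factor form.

rank_ℚ(R)=3; free=3−3=0
SNF(R) diag = [2, 6, 6] → torsion [2, 6, 6]

Answer: M ≅ ℤ/2 ⊕ ℤ/6 ⊕ ℤ/6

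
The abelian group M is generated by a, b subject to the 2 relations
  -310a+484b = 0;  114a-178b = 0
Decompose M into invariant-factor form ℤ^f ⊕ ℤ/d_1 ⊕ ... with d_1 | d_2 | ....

rank_ℚ(R)=2; free=2−2=0
SNF(R) diag = [2, 2] → torsion [2, 2]

Answer: M ≅ ℤ/2 ⊕ ℤ/2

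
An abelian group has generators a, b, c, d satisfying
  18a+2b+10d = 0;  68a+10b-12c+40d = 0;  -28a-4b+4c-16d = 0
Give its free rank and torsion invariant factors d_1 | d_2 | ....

Answer: M ≅ ℤ^1 ⊕ ℤ/2 ⊕ ℤ/2 ⊕ ℤ/4

Derivation:
rank_ℚ(R)=3; free=4−3=1
SNF(R) diag = [2, 2, 4] → torsion [2, 2, 4]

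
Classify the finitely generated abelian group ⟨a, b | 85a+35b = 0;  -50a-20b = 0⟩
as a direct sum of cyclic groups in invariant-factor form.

Answer: M ≅ ℤ/5 ⊕ ℤ/10

Derivation:
rank_ℚ(R)=2; free=2−2=0
SNF(R) diag = [5, 10] → torsion [5, 10]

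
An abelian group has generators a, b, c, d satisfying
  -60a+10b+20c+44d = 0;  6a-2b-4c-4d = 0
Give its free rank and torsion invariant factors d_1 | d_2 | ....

Answer: M ≅ ℤ^2 ⊕ ℤ/2 ⊕ ℤ/6

Derivation:
rank_ℚ(R)=2; free=4−2=2
SNF(R) diag = [2, 6] → torsion [2, 6]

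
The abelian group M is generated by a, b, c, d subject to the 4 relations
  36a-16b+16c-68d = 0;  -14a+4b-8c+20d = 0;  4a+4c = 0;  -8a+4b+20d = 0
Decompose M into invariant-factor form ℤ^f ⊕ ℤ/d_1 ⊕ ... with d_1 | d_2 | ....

Answer: M ≅ ℤ/2 ⊕ ℤ/4 ⊕ ℤ/4 ⊕ ℤ/12

Derivation:
rank_ℚ(R)=4; free=4−4=0
SNF(R) diag = [2, 4, 4, 12] → torsion [2, 4, 4, 12]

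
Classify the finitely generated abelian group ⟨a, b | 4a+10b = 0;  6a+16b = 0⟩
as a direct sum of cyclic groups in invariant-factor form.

Answer: M ≅ ℤ/2 ⊕ ℤ/2

Derivation:
rank_ℚ(R)=2; free=2−2=0
SNF(R) diag = [2, 2] → torsion [2, 2]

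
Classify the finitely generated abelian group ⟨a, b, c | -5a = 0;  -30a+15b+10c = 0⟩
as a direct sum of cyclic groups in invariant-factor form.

Answer: M ≅ ℤ^1 ⊕ ℤ/5 ⊕ ℤ/5

Derivation:
rank_ℚ(R)=2; free=3−2=1
SNF(R) diag = [5, 5] → torsion [5, 5]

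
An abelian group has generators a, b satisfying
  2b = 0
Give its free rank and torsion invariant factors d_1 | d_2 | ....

Answer: M ≅ ℤ^1 ⊕ ℤ/2

Derivation:
rank_ℚ(R)=1; free=2−1=1
SNF(R) diag = [2] → torsion [2]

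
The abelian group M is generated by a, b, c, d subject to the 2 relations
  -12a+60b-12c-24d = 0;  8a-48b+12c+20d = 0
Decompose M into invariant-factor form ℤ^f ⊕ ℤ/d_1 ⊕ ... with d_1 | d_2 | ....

Answer: M ≅ ℤ^2 ⊕ ℤ/4 ⊕ ℤ/12

Derivation:
rank_ℚ(R)=2; free=4−2=2
SNF(R) diag = [4, 12] → torsion [4, 12]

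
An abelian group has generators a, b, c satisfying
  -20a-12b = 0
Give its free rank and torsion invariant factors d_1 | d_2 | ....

Answer: M ≅ ℤ^2 ⊕ ℤ/4

Derivation:
rank_ℚ(R)=1; free=3−1=2
SNF(R) diag = [4] → torsion [4]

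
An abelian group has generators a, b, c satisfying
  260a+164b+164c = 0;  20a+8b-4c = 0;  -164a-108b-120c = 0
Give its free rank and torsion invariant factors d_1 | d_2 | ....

Answer: M ≅ ℤ/4 ⊕ ℤ/4 ⊕ ℤ/12

Derivation:
rank_ℚ(R)=3; free=3−3=0
SNF(R) diag = [4, 4, 12] → torsion [4, 4, 12]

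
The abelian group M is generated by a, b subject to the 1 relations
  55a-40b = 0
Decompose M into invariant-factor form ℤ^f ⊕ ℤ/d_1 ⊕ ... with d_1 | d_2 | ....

Answer: M ≅ ℤ^1 ⊕ ℤ/5

Derivation:
rank_ℚ(R)=1; free=2−1=1
SNF(R) diag = [5] → torsion [5]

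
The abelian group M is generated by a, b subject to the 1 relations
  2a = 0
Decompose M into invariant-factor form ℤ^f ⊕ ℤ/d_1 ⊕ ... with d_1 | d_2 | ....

rank_ℚ(R)=1; free=2−1=1
SNF(R) diag = [2] → torsion [2]

Answer: M ≅ ℤ^1 ⊕ ℤ/2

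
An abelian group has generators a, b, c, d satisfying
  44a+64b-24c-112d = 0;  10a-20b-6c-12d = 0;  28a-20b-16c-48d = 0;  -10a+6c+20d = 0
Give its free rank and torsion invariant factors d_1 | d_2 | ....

Answer: M ≅ ℤ/2 ⊕ ℤ/4 ⊕ ℤ/4 ⊕ ℤ/8

Derivation:
rank_ℚ(R)=4; free=4−4=0
SNF(R) diag = [2, 4, 4, 8] → torsion [2, 4, 4, 8]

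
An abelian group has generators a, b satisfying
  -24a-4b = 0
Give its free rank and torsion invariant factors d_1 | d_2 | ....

rank_ℚ(R)=1; free=2−1=1
SNF(R) diag = [4] → torsion [4]

Answer: M ≅ ℤ^1 ⊕ ℤ/4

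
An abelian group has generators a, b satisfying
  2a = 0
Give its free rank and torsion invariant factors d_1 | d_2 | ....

Answer: M ≅ ℤ^1 ⊕ ℤ/2

Derivation:
rank_ℚ(R)=1; free=2−1=1
SNF(R) diag = [2] → torsion [2]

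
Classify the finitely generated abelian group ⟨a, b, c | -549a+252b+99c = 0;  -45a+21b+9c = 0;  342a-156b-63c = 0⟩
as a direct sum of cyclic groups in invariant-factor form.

Answer: M ≅ ℤ/3 ⊕ ℤ/9 ⊕ ℤ/27

Derivation:
rank_ℚ(R)=3; free=3−3=0
SNF(R) diag = [3, 9, 27] → torsion [3, 9, 27]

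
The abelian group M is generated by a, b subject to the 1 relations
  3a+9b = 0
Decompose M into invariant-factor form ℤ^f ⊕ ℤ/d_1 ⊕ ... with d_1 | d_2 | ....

Answer: M ≅ ℤ^1 ⊕ ℤ/3

Derivation:
rank_ℚ(R)=1; free=2−1=1
SNF(R) diag = [3] → torsion [3]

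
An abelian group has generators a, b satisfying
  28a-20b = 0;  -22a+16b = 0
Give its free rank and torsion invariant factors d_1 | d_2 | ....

rank_ℚ(R)=2; free=2−2=0
SNF(R) diag = [2, 4] → torsion [2, 4]

Answer: M ≅ ℤ/2 ⊕ ℤ/4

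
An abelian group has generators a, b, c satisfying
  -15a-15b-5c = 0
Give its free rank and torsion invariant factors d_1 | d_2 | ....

rank_ℚ(R)=1; free=3−1=2
SNF(R) diag = [5] → torsion [5]

Answer: M ≅ ℤ^2 ⊕ ℤ/5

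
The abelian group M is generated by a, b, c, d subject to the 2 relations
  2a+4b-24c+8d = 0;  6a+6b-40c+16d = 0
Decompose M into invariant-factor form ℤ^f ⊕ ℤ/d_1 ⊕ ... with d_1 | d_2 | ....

rank_ℚ(R)=2; free=4−2=2
SNF(R) diag = [2, 2] → torsion [2, 2]

Answer: M ≅ ℤ^2 ⊕ ℤ/2 ⊕ ℤ/2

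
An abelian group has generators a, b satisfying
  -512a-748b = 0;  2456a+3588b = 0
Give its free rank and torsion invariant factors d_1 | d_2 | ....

Answer: M ≅ ℤ/4 ⊕ ℤ/8

Derivation:
rank_ℚ(R)=2; free=2−2=0
SNF(R) diag = [4, 8] → torsion [4, 8]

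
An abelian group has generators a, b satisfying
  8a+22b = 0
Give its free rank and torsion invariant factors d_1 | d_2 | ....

Answer: M ≅ ℤ^1 ⊕ ℤ/2

Derivation:
rank_ℚ(R)=1; free=2−1=1
SNF(R) diag = [2] → torsion [2]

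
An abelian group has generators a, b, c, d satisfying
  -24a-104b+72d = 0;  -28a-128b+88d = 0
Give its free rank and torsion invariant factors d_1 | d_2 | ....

rank_ℚ(R)=2; free=4−2=2
SNF(R) diag = [4, 8] → torsion [4, 8]

Answer: M ≅ ℤ^2 ⊕ ℤ/4 ⊕ ℤ/8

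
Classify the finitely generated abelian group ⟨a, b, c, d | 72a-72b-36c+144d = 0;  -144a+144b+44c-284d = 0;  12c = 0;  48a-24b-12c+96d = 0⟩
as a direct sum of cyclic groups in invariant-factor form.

Answer: M ≅ ℤ/4 ⊕ ℤ/12 ⊕ ℤ/24 ⊕ ℤ/72

Derivation:
rank_ℚ(R)=4; free=4−4=0
SNF(R) diag = [4, 12, 24, 72] → torsion [4, 12, 24, 72]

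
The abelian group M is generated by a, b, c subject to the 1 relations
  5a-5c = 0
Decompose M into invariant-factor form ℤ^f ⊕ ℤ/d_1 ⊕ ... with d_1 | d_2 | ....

Answer: M ≅ ℤ^2 ⊕ ℤ/5

Derivation:
rank_ℚ(R)=1; free=3−1=2
SNF(R) diag = [5] → torsion [5]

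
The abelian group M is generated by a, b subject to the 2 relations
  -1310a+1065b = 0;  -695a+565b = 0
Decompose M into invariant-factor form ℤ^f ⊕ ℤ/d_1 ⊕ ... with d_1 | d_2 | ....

Answer: M ≅ ℤ/5 ⊕ ℤ/5

Derivation:
rank_ℚ(R)=2; free=2−2=0
SNF(R) diag = [5, 5] → torsion [5, 5]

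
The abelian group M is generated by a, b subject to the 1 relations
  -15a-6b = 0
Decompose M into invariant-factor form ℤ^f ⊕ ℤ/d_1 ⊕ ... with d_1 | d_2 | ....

rank_ℚ(R)=1; free=2−1=1
SNF(R) diag = [3] → torsion [3]

Answer: M ≅ ℤ^1 ⊕ ℤ/3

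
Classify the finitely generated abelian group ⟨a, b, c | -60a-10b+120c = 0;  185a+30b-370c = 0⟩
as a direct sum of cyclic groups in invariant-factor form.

rank_ℚ(R)=2; free=3−2=1
SNF(R) diag = [5, 10] → torsion [5, 10]

Answer: M ≅ ℤ^1 ⊕ ℤ/5 ⊕ ℤ/10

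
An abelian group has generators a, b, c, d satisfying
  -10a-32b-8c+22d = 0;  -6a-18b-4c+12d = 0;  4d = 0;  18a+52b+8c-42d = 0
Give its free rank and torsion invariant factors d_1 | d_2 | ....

rank_ℚ(R)=4; free=4−4=0
SNF(R) diag = [2, 2, 4, 8] → torsion [2, 2, 4, 8]

Answer: M ≅ ℤ/2 ⊕ ℤ/2 ⊕ ℤ/4 ⊕ ℤ/8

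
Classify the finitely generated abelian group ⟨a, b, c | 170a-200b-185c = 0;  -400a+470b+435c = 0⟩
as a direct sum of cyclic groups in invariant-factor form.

rank_ℚ(R)=2; free=3−2=1
SNF(R) diag = [5, 10] → torsion [5, 10]

Answer: M ≅ ℤ^1 ⊕ ℤ/5 ⊕ ℤ/10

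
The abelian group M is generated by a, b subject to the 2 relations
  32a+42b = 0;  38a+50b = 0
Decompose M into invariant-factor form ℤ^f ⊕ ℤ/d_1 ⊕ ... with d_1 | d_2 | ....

Answer: M ≅ ℤ/2 ⊕ ℤ/2

Derivation:
rank_ℚ(R)=2; free=2−2=0
SNF(R) diag = [2, 2] → torsion [2, 2]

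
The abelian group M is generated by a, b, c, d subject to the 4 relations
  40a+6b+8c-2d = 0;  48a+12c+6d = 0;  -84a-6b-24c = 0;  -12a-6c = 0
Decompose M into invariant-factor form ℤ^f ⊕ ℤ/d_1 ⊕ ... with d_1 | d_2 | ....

rank_ℚ(R)=4; free=4−4=0
SNF(R) diag = [2, 6, 6, 12] → torsion [2, 6, 6, 12]

Answer: M ≅ ℤ/2 ⊕ ℤ/6 ⊕ ℤ/6 ⊕ ℤ/12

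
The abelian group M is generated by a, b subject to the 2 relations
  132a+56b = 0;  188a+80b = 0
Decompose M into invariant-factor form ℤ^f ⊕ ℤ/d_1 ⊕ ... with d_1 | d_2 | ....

Answer: M ≅ ℤ/4 ⊕ ℤ/8

Derivation:
rank_ℚ(R)=2; free=2−2=0
SNF(R) diag = [4, 8] → torsion [4, 8]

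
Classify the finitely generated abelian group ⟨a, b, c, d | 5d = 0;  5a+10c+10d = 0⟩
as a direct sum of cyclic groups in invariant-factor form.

rank_ℚ(R)=2; free=4−2=2
SNF(R) diag = [5, 5] → torsion [5, 5]

Answer: M ≅ ℤ^2 ⊕ ℤ/5 ⊕ ℤ/5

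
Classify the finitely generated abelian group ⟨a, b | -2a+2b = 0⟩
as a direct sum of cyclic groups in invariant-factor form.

Answer: M ≅ ℤ^1 ⊕ ℤ/2

Derivation:
rank_ℚ(R)=1; free=2−1=1
SNF(R) diag = [2] → torsion [2]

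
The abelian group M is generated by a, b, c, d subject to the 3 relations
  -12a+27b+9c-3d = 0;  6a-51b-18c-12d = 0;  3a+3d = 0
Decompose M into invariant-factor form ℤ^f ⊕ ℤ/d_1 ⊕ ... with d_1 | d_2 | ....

Answer: M ≅ ℤ^1 ⊕ ℤ/3 ⊕ ℤ/3 ⊕ ℤ/9

Derivation:
rank_ℚ(R)=3; free=4−3=1
SNF(R) diag = [3, 3, 9] → torsion [3, 3, 9]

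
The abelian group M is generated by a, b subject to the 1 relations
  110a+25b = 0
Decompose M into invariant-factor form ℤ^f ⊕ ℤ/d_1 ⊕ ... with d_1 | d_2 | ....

rank_ℚ(R)=1; free=2−1=1
SNF(R) diag = [5] → torsion [5]

Answer: M ≅ ℤ^1 ⊕ ℤ/5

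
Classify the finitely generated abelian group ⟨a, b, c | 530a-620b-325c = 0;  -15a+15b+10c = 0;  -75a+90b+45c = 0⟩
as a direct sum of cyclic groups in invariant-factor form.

Answer: M ≅ ℤ/5 ⊕ ℤ/5 ⊕ ℤ/15

Derivation:
rank_ℚ(R)=3; free=3−3=0
SNF(R) diag = [5, 5, 15] → torsion [5, 5, 15]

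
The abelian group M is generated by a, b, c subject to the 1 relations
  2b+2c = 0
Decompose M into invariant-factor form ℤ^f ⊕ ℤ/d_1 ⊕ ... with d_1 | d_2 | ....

Answer: M ≅ ℤ^2 ⊕ ℤ/2

Derivation:
rank_ℚ(R)=1; free=3−1=2
SNF(R) diag = [2] → torsion [2]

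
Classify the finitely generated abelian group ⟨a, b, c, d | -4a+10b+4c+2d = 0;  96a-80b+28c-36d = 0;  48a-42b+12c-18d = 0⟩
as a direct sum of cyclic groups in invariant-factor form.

rank_ℚ(R)=3; free=4−3=1
SNF(R) diag = [2, 4, 12] → torsion [2, 4, 12]

Answer: M ≅ ℤ^1 ⊕ ℤ/2 ⊕ ℤ/4 ⊕ ℤ/12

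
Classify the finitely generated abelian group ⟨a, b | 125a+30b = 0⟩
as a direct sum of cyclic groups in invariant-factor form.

rank_ℚ(R)=1; free=2−1=1
SNF(R) diag = [5] → torsion [5]

Answer: M ≅ ℤ^1 ⊕ ℤ/5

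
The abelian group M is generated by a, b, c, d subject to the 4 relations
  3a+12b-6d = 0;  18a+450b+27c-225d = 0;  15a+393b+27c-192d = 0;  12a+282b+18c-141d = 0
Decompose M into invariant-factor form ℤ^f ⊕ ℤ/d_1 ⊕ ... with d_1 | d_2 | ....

rank_ℚ(R)=4; free=4−4=0
SNF(R) diag = [3, 9, 9, 27] → torsion [3, 9, 9, 27]

Answer: M ≅ ℤ/3 ⊕ ℤ/9 ⊕ ℤ/9 ⊕ ℤ/27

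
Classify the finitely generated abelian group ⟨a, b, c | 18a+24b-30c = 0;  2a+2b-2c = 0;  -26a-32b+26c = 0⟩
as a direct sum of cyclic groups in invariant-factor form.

Answer: M ≅ ℤ/2 ⊕ ℤ/6 ⊕ ℤ/12

Derivation:
rank_ℚ(R)=3; free=3−3=0
SNF(R) diag = [2, 6, 12] → torsion [2, 6, 12]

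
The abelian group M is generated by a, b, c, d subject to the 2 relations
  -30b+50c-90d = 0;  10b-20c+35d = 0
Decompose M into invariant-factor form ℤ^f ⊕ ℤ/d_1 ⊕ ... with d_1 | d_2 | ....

rank_ℚ(R)=2; free=4−2=2
SNF(R) diag = [5, 10] → torsion [5, 10]

Answer: M ≅ ℤ^2 ⊕ ℤ/5 ⊕ ℤ/10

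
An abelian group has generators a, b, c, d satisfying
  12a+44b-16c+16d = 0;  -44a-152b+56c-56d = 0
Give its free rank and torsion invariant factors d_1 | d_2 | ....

Answer: M ≅ ℤ^2 ⊕ ℤ/4 ⊕ ℤ/4

Derivation:
rank_ℚ(R)=2; free=4−2=2
SNF(R) diag = [4, 4] → torsion [4, 4]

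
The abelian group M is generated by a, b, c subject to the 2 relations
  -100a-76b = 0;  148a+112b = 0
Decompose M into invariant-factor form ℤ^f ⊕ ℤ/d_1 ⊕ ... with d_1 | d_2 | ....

rank_ℚ(R)=2; free=3−2=1
SNF(R) diag = [4, 12] → torsion [4, 12]

Answer: M ≅ ℤ^1 ⊕ ℤ/4 ⊕ ℤ/12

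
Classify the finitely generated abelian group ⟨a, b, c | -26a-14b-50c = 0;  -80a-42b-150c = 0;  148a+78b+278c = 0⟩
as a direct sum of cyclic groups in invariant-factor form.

rank_ℚ(R)=3; free=3−3=0
SNF(R) diag = [2, 2, 4] → torsion [2, 2, 4]

Answer: M ≅ ℤ/2 ⊕ ℤ/2 ⊕ ℤ/4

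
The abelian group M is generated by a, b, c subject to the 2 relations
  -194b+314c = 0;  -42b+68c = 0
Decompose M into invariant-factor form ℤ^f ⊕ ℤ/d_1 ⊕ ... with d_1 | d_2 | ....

Answer: M ≅ ℤ^1 ⊕ ℤ/2 ⊕ ℤ/2

Derivation:
rank_ℚ(R)=2; free=3−2=1
SNF(R) diag = [2, 2] → torsion [2, 2]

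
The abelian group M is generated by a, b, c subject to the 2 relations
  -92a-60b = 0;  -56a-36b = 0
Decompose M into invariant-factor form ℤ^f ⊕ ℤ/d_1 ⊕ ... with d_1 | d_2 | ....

Answer: M ≅ ℤ^1 ⊕ ℤ/4 ⊕ ℤ/12

Derivation:
rank_ℚ(R)=2; free=3−2=1
SNF(R) diag = [4, 12] → torsion [4, 12]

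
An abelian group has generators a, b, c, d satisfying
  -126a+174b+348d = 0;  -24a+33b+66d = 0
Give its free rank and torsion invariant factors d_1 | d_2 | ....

rank_ℚ(R)=2; free=4−2=2
SNF(R) diag = [3, 6] → torsion [3, 6]

Answer: M ≅ ℤ^2 ⊕ ℤ/3 ⊕ ℤ/6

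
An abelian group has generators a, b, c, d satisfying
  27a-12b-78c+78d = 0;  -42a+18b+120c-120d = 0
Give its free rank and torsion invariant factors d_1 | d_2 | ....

Answer: M ≅ ℤ^2 ⊕ ℤ/3 ⊕ ℤ/6

Derivation:
rank_ℚ(R)=2; free=4−2=2
SNF(R) diag = [3, 6] → torsion [3, 6]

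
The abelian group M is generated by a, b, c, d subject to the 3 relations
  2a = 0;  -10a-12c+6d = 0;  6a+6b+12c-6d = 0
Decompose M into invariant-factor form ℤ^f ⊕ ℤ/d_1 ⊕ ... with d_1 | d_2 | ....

Answer: M ≅ ℤ^1 ⊕ ℤ/2 ⊕ ℤ/6 ⊕ ℤ/6

Derivation:
rank_ℚ(R)=3; free=4−3=1
SNF(R) diag = [2, 6, 6] → torsion [2, 6, 6]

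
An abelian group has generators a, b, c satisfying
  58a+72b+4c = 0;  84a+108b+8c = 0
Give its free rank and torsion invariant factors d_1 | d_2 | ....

Answer: M ≅ ℤ^1 ⊕ ℤ/2 ⊕ ℤ/4

Derivation:
rank_ℚ(R)=2; free=3−2=1
SNF(R) diag = [2, 4] → torsion [2, 4]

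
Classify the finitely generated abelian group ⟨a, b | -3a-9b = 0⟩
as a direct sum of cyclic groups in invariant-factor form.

rank_ℚ(R)=1; free=2−1=1
SNF(R) diag = [3] → torsion [3]

Answer: M ≅ ℤ^1 ⊕ ℤ/3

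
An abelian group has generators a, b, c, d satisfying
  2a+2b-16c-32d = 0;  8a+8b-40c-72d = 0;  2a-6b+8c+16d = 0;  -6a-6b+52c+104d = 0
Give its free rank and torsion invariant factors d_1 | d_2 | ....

Answer: M ≅ ℤ/2 ⊕ ℤ/4 ⊕ ℤ/8 ⊕ ℤ/8

Derivation:
rank_ℚ(R)=4; free=4−4=0
SNF(R) diag = [2, 4, 8, 8] → torsion [2, 4, 8, 8]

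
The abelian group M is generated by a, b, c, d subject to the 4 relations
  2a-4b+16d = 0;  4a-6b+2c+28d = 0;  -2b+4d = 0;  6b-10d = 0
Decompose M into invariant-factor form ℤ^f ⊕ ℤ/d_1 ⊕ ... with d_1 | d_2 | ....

Answer: M ≅ ℤ/2 ⊕ ℤ/2 ⊕ ℤ/2 ⊕ ℤ/2

Derivation:
rank_ℚ(R)=4; free=4−4=0
SNF(R) diag = [2, 2, 2, 2] → torsion [2, 2, 2, 2]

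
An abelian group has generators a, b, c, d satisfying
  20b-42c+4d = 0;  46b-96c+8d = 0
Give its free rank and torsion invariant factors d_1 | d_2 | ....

Answer: M ≅ ℤ^2 ⊕ ℤ/2 ⊕ ℤ/6

Derivation:
rank_ℚ(R)=2; free=4−2=2
SNF(R) diag = [2, 6] → torsion [2, 6]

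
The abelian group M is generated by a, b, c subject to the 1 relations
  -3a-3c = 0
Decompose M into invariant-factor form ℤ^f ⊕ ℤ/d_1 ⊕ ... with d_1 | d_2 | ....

Answer: M ≅ ℤ^2 ⊕ ℤ/3

Derivation:
rank_ℚ(R)=1; free=3−1=2
SNF(R) diag = [3] → torsion [3]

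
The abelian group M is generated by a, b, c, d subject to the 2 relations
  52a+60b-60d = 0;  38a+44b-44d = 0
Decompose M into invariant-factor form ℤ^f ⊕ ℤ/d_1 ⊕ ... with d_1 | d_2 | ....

rank_ℚ(R)=2; free=4−2=2
SNF(R) diag = [2, 4] → torsion [2, 4]

Answer: M ≅ ℤ^2 ⊕ ℤ/2 ⊕ ℤ/4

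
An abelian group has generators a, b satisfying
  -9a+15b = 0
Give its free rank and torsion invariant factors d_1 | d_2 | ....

Answer: M ≅ ℤ^1 ⊕ ℤ/3

Derivation:
rank_ℚ(R)=1; free=2−1=1
SNF(R) diag = [3] → torsion [3]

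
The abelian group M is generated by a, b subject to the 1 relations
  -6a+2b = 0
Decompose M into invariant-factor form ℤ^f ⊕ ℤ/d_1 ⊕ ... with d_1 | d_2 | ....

rank_ℚ(R)=1; free=2−1=1
SNF(R) diag = [2] → torsion [2]

Answer: M ≅ ℤ^1 ⊕ ℤ/2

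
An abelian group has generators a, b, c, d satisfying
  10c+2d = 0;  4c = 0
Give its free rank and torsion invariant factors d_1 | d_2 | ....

rank_ℚ(R)=2; free=4−2=2
SNF(R) diag = [2, 4] → torsion [2, 4]

Answer: M ≅ ℤ^2 ⊕ ℤ/2 ⊕ ℤ/4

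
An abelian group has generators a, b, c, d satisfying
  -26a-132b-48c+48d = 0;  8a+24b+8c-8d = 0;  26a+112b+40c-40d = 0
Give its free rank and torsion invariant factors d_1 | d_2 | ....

Answer: M ≅ ℤ^1 ⊕ ℤ/2 ⊕ ℤ/4 ⊕ ℤ/8

Derivation:
rank_ℚ(R)=3; free=4−3=1
SNF(R) diag = [2, 4, 8] → torsion [2, 4, 8]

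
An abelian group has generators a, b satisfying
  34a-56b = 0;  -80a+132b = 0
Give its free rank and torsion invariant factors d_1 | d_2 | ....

rank_ℚ(R)=2; free=2−2=0
SNF(R) diag = [2, 4] → torsion [2, 4]

Answer: M ≅ ℤ/2 ⊕ ℤ/4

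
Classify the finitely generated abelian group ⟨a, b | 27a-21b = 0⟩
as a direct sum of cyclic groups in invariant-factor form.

rank_ℚ(R)=1; free=2−1=1
SNF(R) diag = [3] → torsion [3]

Answer: M ≅ ℤ^1 ⊕ ℤ/3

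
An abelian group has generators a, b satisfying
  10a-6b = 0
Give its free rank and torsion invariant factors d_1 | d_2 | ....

rank_ℚ(R)=1; free=2−1=1
SNF(R) diag = [2] → torsion [2]

Answer: M ≅ ℤ^1 ⊕ ℤ/2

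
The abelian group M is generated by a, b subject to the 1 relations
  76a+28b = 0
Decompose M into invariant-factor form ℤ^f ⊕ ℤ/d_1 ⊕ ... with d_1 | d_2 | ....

rank_ℚ(R)=1; free=2−1=1
SNF(R) diag = [4] → torsion [4]

Answer: M ≅ ℤ^1 ⊕ ℤ/4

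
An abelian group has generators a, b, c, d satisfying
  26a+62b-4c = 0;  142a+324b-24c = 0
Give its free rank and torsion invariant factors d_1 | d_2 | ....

rank_ℚ(R)=2; free=4−2=2
SNF(R) diag = [2, 2] → torsion [2, 2]

Answer: M ≅ ℤ^2 ⊕ ℤ/2 ⊕ ℤ/2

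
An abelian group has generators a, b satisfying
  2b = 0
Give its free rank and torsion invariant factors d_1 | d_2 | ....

Answer: M ≅ ℤ^1 ⊕ ℤ/2

Derivation:
rank_ℚ(R)=1; free=2−1=1
SNF(R) diag = [2] → torsion [2]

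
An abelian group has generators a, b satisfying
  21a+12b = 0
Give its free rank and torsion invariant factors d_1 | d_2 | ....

rank_ℚ(R)=1; free=2−1=1
SNF(R) diag = [3] → torsion [3]

Answer: M ≅ ℤ^1 ⊕ ℤ/3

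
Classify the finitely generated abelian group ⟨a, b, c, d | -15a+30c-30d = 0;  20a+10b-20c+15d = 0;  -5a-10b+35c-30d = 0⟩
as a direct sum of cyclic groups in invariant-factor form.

rank_ℚ(R)=3; free=4−3=1
SNF(R) diag = [5, 15, 45] → torsion [5, 15, 45]

Answer: M ≅ ℤ^1 ⊕ ℤ/5 ⊕ ℤ/15 ⊕ ℤ/45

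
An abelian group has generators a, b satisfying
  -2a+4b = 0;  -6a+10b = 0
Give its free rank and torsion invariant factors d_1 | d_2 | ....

rank_ℚ(R)=2; free=2−2=0
SNF(R) diag = [2, 2] → torsion [2, 2]

Answer: M ≅ ℤ/2 ⊕ ℤ/2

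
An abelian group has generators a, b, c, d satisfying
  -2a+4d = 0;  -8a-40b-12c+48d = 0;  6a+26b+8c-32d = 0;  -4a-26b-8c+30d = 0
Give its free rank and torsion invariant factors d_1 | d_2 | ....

rank_ℚ(R)=4; free=4−4=0
SNF(R) diag = [2, 2, 2, 4] → torsion [2, 2, 2, 4]

Answer: M ≅ ℤ/2 ⊕ ℤ/2 ⊕ ℤ/2 ⊕ ℤ/4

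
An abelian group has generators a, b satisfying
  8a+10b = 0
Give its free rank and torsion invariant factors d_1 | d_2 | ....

Answer: M ≅ ℤ^1 ⊕ ℤ/2

Derivation:
rank_ℚ(R)=1; free=2−1=1
SNF(R) diag = [2] → torsion [2]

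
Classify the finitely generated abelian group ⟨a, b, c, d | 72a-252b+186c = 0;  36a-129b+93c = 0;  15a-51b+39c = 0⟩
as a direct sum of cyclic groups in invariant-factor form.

rank_ℚ(R)=3; free=4−3=1
SNF(R) diag = [3, 3, 6] → torsion [3, 3, 6]

Answer: M ≅ ℤ^1 ⊕ ℤ/3 ⊕ ℤ/3 ⊕ ℤ/6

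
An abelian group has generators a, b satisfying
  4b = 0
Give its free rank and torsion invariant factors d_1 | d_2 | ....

rank_ℚ(R)=1; free=2−1=1
SNF(R) diag = [4] → torsion [4]

Answer: M ≅ ℤ^1 ⊕ ℤ/4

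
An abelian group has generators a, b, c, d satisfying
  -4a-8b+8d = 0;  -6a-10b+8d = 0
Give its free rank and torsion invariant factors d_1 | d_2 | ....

rank_ℚ(R)=2; free=4−2=2
SNF(R) diag = [2, 4] → torsion [2, 4]

Answer: M ≅ ℤ^2 ⊕ ℤ/2 ⊕ ℤ/4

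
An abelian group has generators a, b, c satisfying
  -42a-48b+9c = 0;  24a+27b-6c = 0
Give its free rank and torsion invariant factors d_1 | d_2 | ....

rank_ℚ(R)=2; free=3−2=1
SNF(R) diag = [3, 3] → torsion [3, 3]

Answer: M ≅ ℤ^1 ⊕ ℤ/3 ⊕ ℤ/3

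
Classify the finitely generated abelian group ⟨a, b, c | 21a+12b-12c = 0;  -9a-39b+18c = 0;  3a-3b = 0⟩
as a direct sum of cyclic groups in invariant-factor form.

Answer: M ≅ ℤ/3 ⊕ ℤ/3 ⊕ ℤ/6

Derivation:
rank_ℚ(R)=3; free=3−3=0
SNF(R) diag = [3, 3, 6] → torsion [3, 3, 6]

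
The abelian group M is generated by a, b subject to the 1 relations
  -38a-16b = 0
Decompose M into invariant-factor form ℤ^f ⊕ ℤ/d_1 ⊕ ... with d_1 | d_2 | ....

Answer: M ≅ ℤ^1 ⊕ ℤ/2

Derivation:
rank_ℚ(R)=1; free=2−1=1
SNF(R) diag = [2] → torsion [2]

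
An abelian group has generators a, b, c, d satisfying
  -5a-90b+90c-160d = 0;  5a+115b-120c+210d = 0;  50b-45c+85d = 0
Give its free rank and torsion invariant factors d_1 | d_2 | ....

rank_ℚ(R)=3; free=4−3=1
SNF(R) diag = [5, 5, 15] → torsion [5, 5, 15]

Answer: M ≅ ℤ^1 ⊕ ℤ/5 ⊕ ℤ/5 ⊕ ℤ/15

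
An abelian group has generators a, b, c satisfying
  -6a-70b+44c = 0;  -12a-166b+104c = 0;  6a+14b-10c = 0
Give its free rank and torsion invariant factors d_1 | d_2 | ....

rank_ℚ(R)=3; free=3−3=0
SNF(R) diag = [2, 6, 6] → torsion [2, 6, 6]

Answer: M ≅ ℤ/2 ⊕ ℤ/6 ⊕ ℤ/6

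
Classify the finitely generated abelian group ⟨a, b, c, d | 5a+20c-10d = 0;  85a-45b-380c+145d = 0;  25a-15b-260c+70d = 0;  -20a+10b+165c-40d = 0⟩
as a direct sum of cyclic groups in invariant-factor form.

Answer: M ≅ ℤ/5 ⊕ ℤ/5 ⊕ ℤ/15 ⊕ ℤ/45

Derivation:
rank_ℚ(R)=4; free=4−4=0
SNF(R) diag = [5, 5, 15, 45] → torsion [5, 5, 15, 45]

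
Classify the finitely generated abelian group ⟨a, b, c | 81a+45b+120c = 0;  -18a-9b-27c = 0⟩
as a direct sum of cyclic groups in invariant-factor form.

rank_ℚ(R)=2; free=3−2=1
SNF(R) diag = [3, 9] → torsion [3, 9]

Answer: M ≅ ℤ^1 ⊕ ℤ/3 ⊕ ℤ/9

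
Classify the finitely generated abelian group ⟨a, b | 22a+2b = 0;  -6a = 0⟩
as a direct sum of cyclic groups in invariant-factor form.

Answer: M ≅ ℤ/2 ⊕ ℤ/6

Derivation:
rank_ℚ(R)=2; free=2−2=0
SNF(R) diag = [2, 6] → torsion [2, 6]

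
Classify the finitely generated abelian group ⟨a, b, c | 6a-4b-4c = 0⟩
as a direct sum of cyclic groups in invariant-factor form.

Answer: M ≅ ℤ^2 ⊕ ℤ/2

Derivation:
rank_ℚ(R)=1; free=3−1=2
SNF(R) diag = [2] → torsion [2]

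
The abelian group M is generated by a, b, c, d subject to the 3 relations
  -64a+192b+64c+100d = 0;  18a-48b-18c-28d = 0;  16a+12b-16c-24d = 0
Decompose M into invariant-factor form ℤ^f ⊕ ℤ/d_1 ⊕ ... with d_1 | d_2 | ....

rank_ℚ(R)=3; free=4−3=1
SNF(R) diag = [2, 4, 12] → torsion [2, 4, 12]

Answer: M ≅ ℤ^1 ⊕ ℤ/2 ⊕ ℤ/4 ⊕ ℤ/12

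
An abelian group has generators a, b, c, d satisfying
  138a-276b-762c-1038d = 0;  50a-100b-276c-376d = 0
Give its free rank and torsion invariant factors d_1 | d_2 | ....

Answer: M ≅ ℤ^2 ⊕ ℤ/2 ⊕ ℤ/6

Derivation:
rank_ℚ(R)=2; free=4−2=2
SNF(R) diag = [2, 6] → torsion [2, 6]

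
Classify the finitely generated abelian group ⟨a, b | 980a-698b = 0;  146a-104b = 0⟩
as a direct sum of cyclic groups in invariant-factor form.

Answer: M ≅ ℤ/2 ⊕ ℤ/6

Derivation:
rank_ℚ(R)=2; free=2−2=0
SNF(R) diag = [2, 6] → torsion [2, 6]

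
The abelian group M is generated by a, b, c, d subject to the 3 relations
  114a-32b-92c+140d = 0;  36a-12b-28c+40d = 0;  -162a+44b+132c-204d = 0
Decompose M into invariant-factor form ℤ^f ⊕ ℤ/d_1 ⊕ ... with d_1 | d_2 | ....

Answer: M ≅ ℤ^1 ⊕ ℤ/2 ⊕ ℤ/4 ⊕ ℤ/12

Derivation:
rank_ℚ(R)=3; free=4−3=1
SNF(R) diag = [2, 4, 12] → torsion [2, 4, 12]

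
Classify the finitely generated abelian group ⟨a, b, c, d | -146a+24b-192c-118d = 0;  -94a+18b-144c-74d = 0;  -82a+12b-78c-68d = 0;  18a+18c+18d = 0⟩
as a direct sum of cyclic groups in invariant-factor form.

Answer: M ≅ ℤ/2 ⊕ ℤ/6 ⊕ ℤ/18 ⊕ ℤ/54

Derivation:
rank_ℚ(R)=4; free=4−4=0
SNF(R) diag = [2, 6, 18, 54] → torsion [2, 6, 18, 54]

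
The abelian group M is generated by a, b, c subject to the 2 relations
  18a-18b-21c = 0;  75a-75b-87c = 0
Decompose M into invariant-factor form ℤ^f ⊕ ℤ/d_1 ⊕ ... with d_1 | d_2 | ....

Answer: M ≅ ℤ^1 ⊕ ℤ/3 ⊕ ℤ/3

Derivation:
rank_ℚ(R)=2; free=3−2=1
SNF(R) diag = [3, 3] → torsion [3, 3]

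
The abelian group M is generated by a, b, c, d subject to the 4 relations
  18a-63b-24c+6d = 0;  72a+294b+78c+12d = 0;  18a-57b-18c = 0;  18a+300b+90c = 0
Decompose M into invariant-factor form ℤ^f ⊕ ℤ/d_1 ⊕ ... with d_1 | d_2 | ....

rank_ℚ(R)=4; free=4−4=0
SNF(R) diag = [3, 6, 18, 54] → torsion [3, 6, 18, 54]

Answer: M ≅ ℤ/3 ⊕ ℤ/6 ⊕ ℤ/18 ⊕ ℤ/54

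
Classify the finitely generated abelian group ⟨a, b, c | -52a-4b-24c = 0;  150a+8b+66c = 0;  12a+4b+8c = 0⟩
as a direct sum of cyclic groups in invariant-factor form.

rank_ℚ(R)=3; free=3−3=0
SNF(R) diag = [2, 4, 8] → torsion [2, 4, 8]

Answer: M ≅ ℤ/2 ⊕ ℤ/4 ⊕ ℤ/8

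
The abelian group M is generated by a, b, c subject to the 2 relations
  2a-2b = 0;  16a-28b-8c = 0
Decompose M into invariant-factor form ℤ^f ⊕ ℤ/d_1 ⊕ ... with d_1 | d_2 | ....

rank_ℚ(R)=2; free=3−2=1
SNF(R) diag = [2, 4] → torsion [2, 4]

Answer: M ≅ ℤ^1 ⊕ ℤ/2 ⊕ ℤ/4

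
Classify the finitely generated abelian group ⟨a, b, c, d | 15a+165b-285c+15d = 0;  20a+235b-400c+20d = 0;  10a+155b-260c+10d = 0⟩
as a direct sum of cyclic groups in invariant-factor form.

rank_ℚ(R)=3; free=4−3=1
SNF(R) diag = [5, 15, 30] → torsion [5, 15, 30]

Answer: M ≅ ℤ^1 ⊕ ℤ/5 ⊕ ℤ/15 ⊕ ℤ/30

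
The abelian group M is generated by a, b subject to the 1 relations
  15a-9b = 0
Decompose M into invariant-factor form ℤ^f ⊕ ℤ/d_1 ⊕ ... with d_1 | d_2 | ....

Answer: M ≅ ℤ^1 ⊕ ℤ/3

Derivation:
rank_ℚ(R)=1; free=2−1=1
SNF(R) diag = [3] → torsion [3]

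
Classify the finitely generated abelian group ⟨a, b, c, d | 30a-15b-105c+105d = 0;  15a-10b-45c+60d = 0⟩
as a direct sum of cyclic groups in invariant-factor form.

Answer: M ≅ ℤ^2 ⊕ ℤ/5 ⊕ ℤ/15

Derivation:
rank_ℚ(R)=2; free=4−2=2
SNF(R) diag = [5, 15] → torsion [5, 15]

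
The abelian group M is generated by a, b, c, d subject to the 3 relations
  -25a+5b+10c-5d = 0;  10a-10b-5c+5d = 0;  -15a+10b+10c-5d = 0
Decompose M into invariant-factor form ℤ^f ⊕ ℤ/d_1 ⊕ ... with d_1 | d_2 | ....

Answer: M ≅ ℤ^1 ⊕ ℤ/5 ⊕ ℤ/5 ⊕ ℤ/5

Derivation:
rank_ℚ(R)=3; free=4−3=1
SNF(R) diag = [5, 5, 5] → torsion [5, 5, 5]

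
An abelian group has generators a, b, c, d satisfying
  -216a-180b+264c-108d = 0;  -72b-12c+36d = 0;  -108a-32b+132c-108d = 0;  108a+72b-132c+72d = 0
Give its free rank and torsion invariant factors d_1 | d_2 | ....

Answer: M ≅ ℤ/4 ⊕ ℤ/12 ⊕ ℤ/36 ⊕ ℤ/108

Derivation:
rank_ℚ(R)=4; free=4−4=0
SNF(R) diag = [4, 12, 36, 108] → torsion [4, 12, 36, 108]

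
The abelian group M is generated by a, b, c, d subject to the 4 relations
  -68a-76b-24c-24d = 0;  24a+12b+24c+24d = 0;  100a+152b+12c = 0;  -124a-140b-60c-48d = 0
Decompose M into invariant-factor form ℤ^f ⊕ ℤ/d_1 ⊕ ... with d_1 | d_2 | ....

Answer: M ≅ ℤ/4 ⊕ ℤ/12 ⊕ ℤ/12 ⊕ ℤ/24

Derivation:
rank_ℚ(R)=4; free=4−4=0
SNF(R) diag = [4, 12, 12, 24] → torsion [4, 12, 12, 24]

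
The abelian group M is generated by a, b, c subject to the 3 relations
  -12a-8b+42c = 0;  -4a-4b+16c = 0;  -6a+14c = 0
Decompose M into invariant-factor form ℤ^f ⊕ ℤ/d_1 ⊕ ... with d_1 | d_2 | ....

Answer: M ≅ ℤ/2 ⊕ ℤ/2 ⊕ ℤ/4

Derivation:
rank_ℚ(R)=3; free=3−3=0
SNF(R) diag = [2, 2, 4] → torsion [2, 2, 4]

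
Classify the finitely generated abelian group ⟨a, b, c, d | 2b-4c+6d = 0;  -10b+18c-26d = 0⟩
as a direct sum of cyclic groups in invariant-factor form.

rank_ℚ(R)=2; free=4−2=2
SNF(R) diag = [2, 2] → torsion [2, 2]

Answer: M ≅ ℤ^2 ⊕ ℤ/2 ⊕ ℤ/2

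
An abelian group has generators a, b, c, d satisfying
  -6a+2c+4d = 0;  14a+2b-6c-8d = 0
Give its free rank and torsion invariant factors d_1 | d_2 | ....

rank_ℚ(R)=2; free=4−2=2
SNF(R) diag = [2, 2] → torsion [2, 2]

Answer: M ≅ ℤ^2 ⊕ ℤ/2 ⊕ ℤ/2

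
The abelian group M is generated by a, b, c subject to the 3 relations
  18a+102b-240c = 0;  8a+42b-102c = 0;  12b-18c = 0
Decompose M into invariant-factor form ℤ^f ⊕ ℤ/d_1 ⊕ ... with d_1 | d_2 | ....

Answer: M ≅ ℤ/2 ⊕ ℤ/6 ⊕ ℤ/6

Derivation:
rank_ℚ(R)=3; free=3−3=0
SNF(R) diag = [2, 6, 6] → torsion [2, 6, 6]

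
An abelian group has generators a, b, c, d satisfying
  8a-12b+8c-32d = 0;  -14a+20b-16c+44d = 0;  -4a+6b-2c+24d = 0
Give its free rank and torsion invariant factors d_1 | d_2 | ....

rank_ℚ(R)=3; free=4−3=1
SNF(R) diag = [2, 2, 4] → torsion [2, 2, 4]

Answer: M ≅ ℤ^1 ⊕ ℤ/2 ⊕ ℤ/2 ⊕ ℤ/4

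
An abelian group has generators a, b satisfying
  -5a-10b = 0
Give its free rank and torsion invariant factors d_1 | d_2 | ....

Answer: M ≅ ℤ^1 ⊕ ℤ/5

Derivation:
rank_ℚ(R)=1; free=2−1=1
SNF(R) diag = [5] → torsion [5]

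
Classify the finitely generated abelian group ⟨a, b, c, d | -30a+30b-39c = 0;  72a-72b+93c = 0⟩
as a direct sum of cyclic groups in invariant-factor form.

Answer: M ≅ ℤ^2 ⊕ ℤ/3 ⊕ ℤ/6

Derivation:
rank_ℚ(R)=2; free=4−2=2
SNF(R) diag = [3, 6] → torsion [3, 6]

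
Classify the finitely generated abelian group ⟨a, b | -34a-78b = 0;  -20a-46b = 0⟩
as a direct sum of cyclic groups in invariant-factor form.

Answer: M ≅ ℤ/2 ⊕ ℤ/2

Derivation:
rank_ℚ(R)=2; free=2−2=0
SNF(R) diag = [2, 2] → torsion [2, 2]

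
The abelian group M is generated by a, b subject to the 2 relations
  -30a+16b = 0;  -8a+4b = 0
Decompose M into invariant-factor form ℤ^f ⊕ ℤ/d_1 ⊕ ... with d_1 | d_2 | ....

Answer: M ≅ ℤ/2 ⊕ ℤ/4

Derivation:
rank_ℚ(R)=2; free=2−2=0
SNF(R) diag = [2, 4] → torsion [2, 4]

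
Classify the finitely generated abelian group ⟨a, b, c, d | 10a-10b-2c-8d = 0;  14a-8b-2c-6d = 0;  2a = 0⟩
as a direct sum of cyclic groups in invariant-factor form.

rank_ℚ(R)=3; free=4−3=1
SNF(R) diag = [2, 2, 2] → torsion [2, 2, 2]

Answer: M ≅ ℤ^1 ⊕ ℤ/2 ⊕ ℤ/2 ⊕ ℤ/2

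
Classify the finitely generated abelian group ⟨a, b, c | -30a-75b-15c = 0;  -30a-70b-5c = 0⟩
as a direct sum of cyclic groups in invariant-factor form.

Answer: M ≅ ℤ^1 ⊕ ℤ/5 ⊕ ℤ/15

Derivation:
rank_ℚ(R)=2; free=3−2=1
SNF(R) diag = [5, 15] → torsion [5, 15]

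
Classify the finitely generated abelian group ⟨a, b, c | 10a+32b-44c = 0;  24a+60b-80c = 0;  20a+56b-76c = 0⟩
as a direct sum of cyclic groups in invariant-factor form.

rank_ℚ(R)=3; free=3−3=0
SNF(R) diag = [2, 4, 4] → torsion [2, 4, 4]

Answer: M ≅ ℤ/2 ⊕ ℤ/4 ⊕ ℤ/4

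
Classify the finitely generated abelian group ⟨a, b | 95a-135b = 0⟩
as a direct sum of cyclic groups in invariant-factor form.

Answer: M ≅ ℤ^1 ⊕ ℤ/5

Derivation:
rank_ℚ(R)=1; free=2−1=1
SNF(R) diag = [5] → torsion [5]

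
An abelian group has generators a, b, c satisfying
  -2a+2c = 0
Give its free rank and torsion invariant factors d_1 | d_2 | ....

rank_ℚ(R)=1; free=3−1=2
SNF(R) diag = [2] → torsion [2]

Answer: M ≅ ℤ^2 ⊕ ℤ/2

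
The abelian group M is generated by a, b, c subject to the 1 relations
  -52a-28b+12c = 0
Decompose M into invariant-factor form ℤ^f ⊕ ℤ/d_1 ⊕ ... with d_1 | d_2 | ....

Answer: M ≅ ℤ^2 ⊕ ℤ/4

Derivation:
rank_ℚ(R)=1; free=3−1=2
SNF(R) diag = [4] → torsion [4]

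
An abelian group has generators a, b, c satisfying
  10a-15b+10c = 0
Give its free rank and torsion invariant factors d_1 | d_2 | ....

Answer: M ≅ ℤ^2 ⊕ ℤ/5

Derivation:
rank_ℚ(R)=1; free=3−1=2
SNF(R) diag = [5] → torsion [5]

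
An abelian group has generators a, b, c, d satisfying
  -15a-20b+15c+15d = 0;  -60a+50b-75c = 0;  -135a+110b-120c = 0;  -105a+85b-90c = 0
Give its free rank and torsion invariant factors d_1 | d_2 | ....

rank_ℚ(R)=4; free=4−4=0
SNF(R) diag = [5, 15, 15, 15] → torsion [5, 15, 15, 15]

Answer: M ≅ ℤ/5 ⊕ ℤ/15 ⊕ ℤ/15 ⊕ ℤ/15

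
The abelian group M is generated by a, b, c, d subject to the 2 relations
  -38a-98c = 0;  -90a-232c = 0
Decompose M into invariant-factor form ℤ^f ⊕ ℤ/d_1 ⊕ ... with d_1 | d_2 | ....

rank_ℚ(R)=2; free=4−2=2
SNF(R) diag = [2, 2] → torsion [2, 2]

Answer: M ≅ ℤ^2 ⊕ ℤ/2 ⊕ ℤ/2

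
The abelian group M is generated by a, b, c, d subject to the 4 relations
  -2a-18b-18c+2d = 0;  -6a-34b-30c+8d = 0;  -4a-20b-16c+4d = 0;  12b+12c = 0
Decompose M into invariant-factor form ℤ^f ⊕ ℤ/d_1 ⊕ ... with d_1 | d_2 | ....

Answer: M ≅ ℤ/2 ⊕ ℤ/2 ⊕ ℤ/4 ⊕ ℤ/12

Derivation:
rank_ℚ(R)=4; free=4−4=0
SNF(R) diag = [2, 2, 4, 12] → torsion [2, 2, 4, 12]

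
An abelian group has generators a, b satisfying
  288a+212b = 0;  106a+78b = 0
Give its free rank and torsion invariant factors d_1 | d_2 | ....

Answer: M ≅ ℤ/2 ⊕ ℤ/4

Derivation:
rank_ℚ(R)=2; free=2−2=0
SNF(R) diag = [2, 4] → torsion [2, 4]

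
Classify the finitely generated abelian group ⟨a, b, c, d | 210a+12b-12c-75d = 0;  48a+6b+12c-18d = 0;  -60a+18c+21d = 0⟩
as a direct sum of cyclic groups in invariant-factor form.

rank_ℚ(R)=3; free=4−3=1
SNF(R) diag = [3, 6, 18] → torsion [3, 6, 18]

Answer: M ≅ ℤ^1 ⊕ ℤ/3 ⊕ ℤ/6 ⊕ ℤ/18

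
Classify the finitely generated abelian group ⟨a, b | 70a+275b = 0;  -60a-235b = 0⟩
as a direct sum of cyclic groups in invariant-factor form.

rank_ℚ(R)=2; free=2−2=0
SNF(R) diag = [5, 10] → torsion [5, 10]

Answer: M ≅ ℤ/5 ⊕ ℤ/10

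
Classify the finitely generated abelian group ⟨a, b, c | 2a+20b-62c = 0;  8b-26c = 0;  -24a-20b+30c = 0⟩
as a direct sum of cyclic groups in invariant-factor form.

rank_ℚ(R)=3; free=3−3=0
SNF(R) diag = [2, 2, 4] → torsion [2, 2, 4]

Answer: M ≅ ℤ/2 ⊕ ℤ/2 ⊕ ℤ/4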